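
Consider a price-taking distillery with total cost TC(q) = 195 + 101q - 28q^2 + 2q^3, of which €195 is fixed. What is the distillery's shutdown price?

The shutdown price is the minimum of AVC. VC = 101q - 28q^2 + 2q^3, so AVC = 101 - 28q + 2q^2.
dAVC/dq = -28 + 4q = 0 gives q = 7. min AVC = 101 - 28·7 + 2·7^2 = 3.
For P < €3 the firm produces nothing.

€3 per unit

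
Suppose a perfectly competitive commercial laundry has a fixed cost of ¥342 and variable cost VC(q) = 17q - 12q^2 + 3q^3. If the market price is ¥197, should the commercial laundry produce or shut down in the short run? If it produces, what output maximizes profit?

Produce at q = 6

Strip out fixed cost: VC = 17q - 12q^2 + 3q^3. Then AVC = 17 - 12q + 3q^2 and MC = 17 - 24q + 9q^2.
The AVC parabola has its vertex at q = 12/6 = 2, where AVC = 17 - 12·2 + 3·2^2 = ¥5.
Since P = ¥197 ≥ min AVC = ¥5, price covers variable cost and the firm should produce.
Set P = MC: 197 = 17 - 24q + 9q^2 → -180 - 24q + 9q^2 = 0. The roots are q = -10/3 and q = 6; the profit-maximizing output is on the rising part of MC, so q* = 6.
Check: AVC at q = 6 is ¥53 ≤ P, so revenue covers variable cost.
Profit = P·q − TC = 197·6 − 660 = ¥522.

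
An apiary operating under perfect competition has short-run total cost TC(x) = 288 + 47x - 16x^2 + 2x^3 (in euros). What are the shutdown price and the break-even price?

Shutdown price = €15; break-even price = €71

Shutdown price = min AVC. AVC = 47 - 16x + 2x^2, with vertex at x = 4 and minimum €15.
ATC = 288/x + 47 - 16x + 2x^2. Setting dATC/dx = −288/x^2 − 16 + 4x = 0 gives x = 6 (since 4·6^3 − 16·6^2 = 288).
min ATC = 288/6 + 47 − 16·6 + 2·6^2 = €71. That is the break-even price.
For €15 ≤ P < €71 the firm produces at a loss; below €15 it shuts down.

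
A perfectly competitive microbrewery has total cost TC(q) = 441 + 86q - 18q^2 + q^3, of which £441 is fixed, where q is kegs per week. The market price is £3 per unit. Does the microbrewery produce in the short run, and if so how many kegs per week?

Shut down

Strip out fixed cost: VC = 86q - 18q^2 + q^3. Then AVC = 86 - 18q + q^2 and MC = 86 - 36q + 3q^2.
AVC hits its minimum where MC = AVC, at q = 9, giving min AVC = 86 - 18·9 + 9^2 = £5.
With P < min AVC (£3 < £5), every unit sold adds to the loss.
Shutting down limits the loss to fixed cost, £441.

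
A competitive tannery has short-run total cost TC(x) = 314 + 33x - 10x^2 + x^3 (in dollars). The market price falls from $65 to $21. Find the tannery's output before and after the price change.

MC = 33 - 20x + 3x^2; the shutdown threshold is min AVC = $8 (at x = 5).
At P = $65 ≥ min AVC, set P = MC on the rising branch: x = 8.
At P = $21 ≥ min AVC, set P = MC: x = 6. The firm stays open but cuts output.

Output falls from 8 to 6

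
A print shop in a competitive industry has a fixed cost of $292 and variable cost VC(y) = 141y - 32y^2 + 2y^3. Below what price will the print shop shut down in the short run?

The shutdown price is the minimum of AVC. VC = 141y - 32y^2 + 2y^3, so AVC = 141 - 32y + 2y^2.
At the minimum of AVC, MC = AVC. MC = 141 - 64y + 6y^2; setting MC = AVC gives 4y^2 - 32y = 0, so y = 8. min AVC = 13.
So the shutdown price is $13.

$13 per unit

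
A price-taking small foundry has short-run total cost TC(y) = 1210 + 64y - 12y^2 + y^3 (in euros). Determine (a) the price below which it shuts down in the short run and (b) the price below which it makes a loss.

Shutdown price = €28; break-even price = €163

Shutdown price = min AVC. AVC = 64 - 12y + y^2, with vertex at y = 6 and minimum €28.
ATC = 1210/y + 64 - 12y + y^2. Setting dATC/dy = −1210/y^2 − 12 + 2y = 0 gives y = 11 (since 2·11^3 − 12·11^2 = 1210).
min ATC = 1210/11 + 64 − 12·11 + 11^2 = €163. That is the break-even price.
Between these two prices the firm operates at a loss; above €163 it earns a profit.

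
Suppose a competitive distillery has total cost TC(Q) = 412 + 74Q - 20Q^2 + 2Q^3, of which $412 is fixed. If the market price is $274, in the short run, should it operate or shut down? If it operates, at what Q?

Variable cost is VC = 74Q - 20Q^2 + 2Q^3, so AVC = VC/Q = 74 - 20Q + 2Q^2 and MC = dTC/dQ = 74 - 40Q + 6Q^2.
The AVC parabola has its vertex at Q = 20/4 = 5, where AVC = 74 - 20·5 + 2·5^2 = $24.
P = $274 exceeds min AVC = $24, so the firm stays open.
P = MC gives -200 - 40Q + 6Q^2 = 0, with roots -10/3 and 10. Take the larger (rising MC): Q* = 10.
Check: AVC at Q = 10 is $74 ≤ P, so revenue covers variable cost.
Profit = P·Q − TC = 274·10 − 1152 = $1588.

Produce at Q = 10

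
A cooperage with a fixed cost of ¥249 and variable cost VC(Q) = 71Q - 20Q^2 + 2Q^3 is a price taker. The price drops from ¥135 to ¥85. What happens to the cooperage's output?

MC = 71 - 40Q + 6Q^2; the shutdown threshold is min AVC = ¥21 (at Q = 5).
At P = ¥135 ≥ min AVC, set P = MC on the rising branch: Q = 8.
At P = ¥85 ≥ min AVC, set P = MC: Q = 7. The firm stays open but cuts output.

Output falls from 8 to 7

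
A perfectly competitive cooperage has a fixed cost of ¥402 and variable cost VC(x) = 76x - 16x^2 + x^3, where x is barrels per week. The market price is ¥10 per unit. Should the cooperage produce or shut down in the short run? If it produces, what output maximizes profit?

Shut down

Variable cost is VC = 76x - 16x^2 + x^3, so AVC = VC/x = 76 - 16x + x^2 and MC = dTC/dx = 76 - 32x + 3x^2.
The AVC parabola has its vertex at x = 16/2 = 8, where AVC = 76 - 16·8 + 8^2 = ¥12.
Since P = ¥10 < min AVC = ¥12, price fails to cover variable cost at any output.
Shutting down limits the loss to fixed cost, ¥402.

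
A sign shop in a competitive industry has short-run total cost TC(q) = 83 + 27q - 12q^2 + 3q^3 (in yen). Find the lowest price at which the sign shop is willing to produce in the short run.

Short-run supply begins at min AVC. From VC = 27q - 12q^2 + 3q^3, AVC = 27 - 12q + 3q^2.
dAVC/dq = -12 + 6q = 0 gives q = 2. min AVC = 27 - 12·2 + 3·2^2 = 15.
For P < ¥15 the firm produces nothing.

¥15 per unit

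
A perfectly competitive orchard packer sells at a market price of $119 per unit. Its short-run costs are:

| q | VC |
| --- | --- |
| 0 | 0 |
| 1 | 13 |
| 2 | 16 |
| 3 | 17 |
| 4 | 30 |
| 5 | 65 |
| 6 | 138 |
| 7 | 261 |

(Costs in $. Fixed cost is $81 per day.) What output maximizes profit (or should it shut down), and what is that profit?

Compute π = P·q − TC at each output: q=0: -81; q=1: 25; q=2: 141; q=3: 259; q=4: 365; q=5: 449; q=6: 495; q=7: 491.
Profit is maximized at q = 6. AVC there is 138/6 = $23 ≤ P, so producing beats shutting down (which would give -$81).

q = 6; profit = $495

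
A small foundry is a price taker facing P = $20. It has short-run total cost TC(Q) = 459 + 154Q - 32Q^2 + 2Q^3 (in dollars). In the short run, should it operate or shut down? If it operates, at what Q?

From TC, MC = TC'(Q) = 154 - 64Q + 6Q^2 and AVC = VC/Q = 154 - 32Q + 2Q^2.
AVC hits its minimum where MC = AVC, at Q = 8, giving min AVC = 154 - 32·8 + 2·8^2 = $26.
Since P = $20 < min AVC = $26, price fails to cover variable cost at any output.
Shutting down limits the loss to fixed cost, $459.

Shut down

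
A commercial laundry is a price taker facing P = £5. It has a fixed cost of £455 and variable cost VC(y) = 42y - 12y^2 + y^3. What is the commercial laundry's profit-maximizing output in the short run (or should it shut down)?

Shut down

Strip out fixed cost: VC = 42y - 12y^2 + y^3. Then AVC = 42 - 12y + y^2 and MC = 42 - 24y + 3y^2.
AVC is minimized where dAVC/dy = -12 + 2y = 0, at y = 6; min AVC = 42 - 12·6 + 6^2 = £6.
With P < min AVC (£5 < £6), every unit sold adds to the loss.
Best response: produce nothing and absorb the £455 fixed cost.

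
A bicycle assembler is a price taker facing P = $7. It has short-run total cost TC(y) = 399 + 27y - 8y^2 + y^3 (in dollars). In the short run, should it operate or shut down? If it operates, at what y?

Shut down

Variable cost is VC = 27y - 8y^2 + y^3, so AVC = VC/y = 27 - 8y + y^2 and MC = dTC/dy = 27 - 16y + 3y^2.
AVC hits its minimum where MC = AVC, at y = 4, giving min AVC = 27 - 8·4 + 4^2 = $11.
With P < min AVC ($7 < $11), every unit sold adds to the loss.
Best response: produce nothing and absorb the $399 fixed cost.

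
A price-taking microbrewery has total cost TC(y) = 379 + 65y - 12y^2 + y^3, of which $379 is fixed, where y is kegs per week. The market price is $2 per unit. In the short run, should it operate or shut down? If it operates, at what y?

From TC, MC = TC'(y) = 65 - 24y + 3y^2 and AVC = VC/y = 65 - 12y + y^2.
AVC is minimized where dAVC/dy = -12 + 2y = 0, at y = 6; min AVC = 65 - 12·6 + 6^2 = $29.
Since P = $2 < min AVC = $29, price fails to cover variable cost at any output.
The firm minimizes its loss by shutting down and losing only its fixed cost of $379.

Shut down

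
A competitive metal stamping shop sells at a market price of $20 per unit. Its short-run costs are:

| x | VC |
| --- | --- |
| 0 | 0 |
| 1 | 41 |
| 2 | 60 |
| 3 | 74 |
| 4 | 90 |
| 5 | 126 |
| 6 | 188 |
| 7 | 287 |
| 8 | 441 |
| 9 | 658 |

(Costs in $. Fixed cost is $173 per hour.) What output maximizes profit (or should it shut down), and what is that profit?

Tabulate TR − TC: x=0: -173; x=1: -194; x=2: -193; x=3: -187; x=4: -183; x=5: -199; x=6: -241; x=7: -320; x=8: -454; x=9: -651.
Profit is highest at x = 0. Equivalently, the lowest AVC in the table is 90/4 ≈ $22.50 at x = 4, and P = $20 falls below it — price never covers variable cost, so the firm shuts down and loses only its fixed cost.

x = 0 (shut down); profit = -$173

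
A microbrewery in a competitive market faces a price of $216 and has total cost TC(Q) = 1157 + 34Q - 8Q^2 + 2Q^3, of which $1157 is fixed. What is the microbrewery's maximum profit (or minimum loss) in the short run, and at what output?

AVC = 34 - 8Q + 2Q^2 has its minimum $26 at Q = 2; price $216 clears that bar, so the firm operates.
MC = 34 - 16Q + 6Q^2. Setting P = MC and taking the root on the rising branch gives Q* = 7.
TR = 216·7 = 1512. TC = 1157 + 532 = 1689. Profit = 1512 − 1689 = -$177.
That loss of $177 beats the $1157 the firm would lose by shutting down; producing recovers $980 of fixed cost.

Profit = -$177 at Q = 7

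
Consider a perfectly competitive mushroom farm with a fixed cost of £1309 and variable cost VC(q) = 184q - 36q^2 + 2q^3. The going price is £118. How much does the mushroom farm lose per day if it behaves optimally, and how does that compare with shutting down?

Profit = -£341 at q = 11

AVC = 184 - 36q + 2q^2; min AVC = £22 at q = 9. Since P = £118 ≥ min AVC, the firm produces.
MC = 184 - 72q + 6q^2. Setting P = MC and taking the root on the rising branch gives q* = 11.
TR = 118·11 = 1298. TC = 1309 + 330 = 1639. Profit = 1298 − 1639 = -£341.
Shutting down would mean losing the fixed cost of £1309, so operating at a loss of £341 is better by £968.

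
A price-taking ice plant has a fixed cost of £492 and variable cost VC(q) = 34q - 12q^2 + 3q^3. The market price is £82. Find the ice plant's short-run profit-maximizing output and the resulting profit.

AVC = 34 - 12q + 3q^2; min AVC = £22 at q = 2. Since P = £82 ≥ min AVC, the firm produces.
With MC = 34 - 24q + 9q^2, P = MC on the upward-sloping part at q* = 4.
TR = 82·4 = 328. TC = 492 + 136 = 628. Profit = 328 − 628 = -£300.
By producing, the firm covers all variable cost plus £192 of fixed cost; shutting down would lose the full £492.

Profit = -£300 at q = 4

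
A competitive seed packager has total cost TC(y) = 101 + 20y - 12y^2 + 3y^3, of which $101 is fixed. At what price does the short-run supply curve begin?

$8 per unit

The firm shuts down when price falls below the minimum of average variable cost. AVC = VC/y = 20 - 12y + 3y^2.
At the minimum of AVC, MC = AVC. MC = 20 - 24y + 9y^2; setting MC = AVC gives 6y^2 - 12y = 0, so y = 2. min AVC = 8.
The firm shuts down for any P below $8.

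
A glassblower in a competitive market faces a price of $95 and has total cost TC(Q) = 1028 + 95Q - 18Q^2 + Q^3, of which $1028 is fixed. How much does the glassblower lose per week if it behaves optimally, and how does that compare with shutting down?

Profit = -$164 at Q = 12

AVC = 95 - 18Q + Q^2; min AVC = $14 at Q = 9. Since P = $95 ≥ min AVC, the firm produces.
MC = 95 - 36Q + 3Q^2. Setting P = MC and taking the root on the rising branch gives Q* = 12.
TR = 95·12 = 1140. TC = 1028 + 276 = 1304. Profit = 1140 − 1304 = -$164.
By producing, the firm covers all variable cost plus $864 of fixed cost; shutting down would lose the full $1028.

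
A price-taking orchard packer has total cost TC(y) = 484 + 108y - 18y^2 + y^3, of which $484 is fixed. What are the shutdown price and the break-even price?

Shutdown price = min AVC. AVC = 108 - 18y + y^2, with vertex at y = 9 and minimum $27.
ATC = 484/y + 108 - 18y + y^2. Setting dATC/dy = −484/y^2 − 18 + 2y = 0 gives y = 11 (since 2·11^3 − 18·11^2 = 484).
min ATC = 484/11 + 108 − 18·11 + 11^2 = $75. That is the break-even price.
Between these two prices the firm operates at a loss; above $75 it earns a profit.

Shutdown price = $27; break-even price = $75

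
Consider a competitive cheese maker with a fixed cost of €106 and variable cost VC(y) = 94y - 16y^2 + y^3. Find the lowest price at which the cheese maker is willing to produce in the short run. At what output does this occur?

€30 per unit, at y = 8

The shutdown price is the minimum of AVC. VC = 94y - 16y^2 + y^3, so AVC = 94 - 16y + y^2.
dAVC/dy = -16 + 2y = 0 gives y = 8. min AVC = 94 - 16·8 + 8^2 = 30.
The firm shuts down for any P below €30.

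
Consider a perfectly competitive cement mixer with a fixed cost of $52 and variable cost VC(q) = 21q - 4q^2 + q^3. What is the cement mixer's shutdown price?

$17 per unit

Short-run supply begins at min AVC. From VC = 21q - 4q^2 + q^3, AVC = 21 - 4q + q^2.
At the minimum of AVC, MC = AVC. MC = 21 - 8q + 3q^2; setting MC = AVC gives 2q^2 - 4q = 0, so q = 2. min AVC = 17.
So the shutdown price is $17.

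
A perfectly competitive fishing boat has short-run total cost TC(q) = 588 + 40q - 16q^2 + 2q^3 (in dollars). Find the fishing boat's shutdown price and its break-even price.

AVC = 40 - 16q + 2q^2; minimized at q = 4, giving min AVC = $8. That is the shutdown price.
ATC = 588/q + 40 - 16q + 2q^2. Setting dATC/dq = −588/q^2 − 16 + 4q = 0 gives q = 7 (since 4·7^3 − 16·7^2 = 588).
min ATC = 588/7 + 40 − 16·7 + 2·7^2 = $110. That is the break-even price.
Between these two prices the firm operates at a loss; above $110 it earns a profit.

Shutdown price = $8; break-even price = $110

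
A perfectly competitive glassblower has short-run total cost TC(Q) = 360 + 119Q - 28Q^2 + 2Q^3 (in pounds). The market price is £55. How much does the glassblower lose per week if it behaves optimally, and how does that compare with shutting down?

Profit = -£104 at Q = 8

AVC = 119 - 28Q + 2Q^2; min AVC = £21 at Q = 7. Since P = £55 ≥ min AVC, the firm produces.
MC = 119 - 56Q + 6Q^2. Setting P = MC and taking the root on the rising branch gives Q* = 8.
TR = 55·8 = 440. TC = 360 + 184 = 544. Profit = 440 − 544 = -£104.
Shutting down would mean losing the fixed cost of £360, so operating at a loss of £104 is better by £256.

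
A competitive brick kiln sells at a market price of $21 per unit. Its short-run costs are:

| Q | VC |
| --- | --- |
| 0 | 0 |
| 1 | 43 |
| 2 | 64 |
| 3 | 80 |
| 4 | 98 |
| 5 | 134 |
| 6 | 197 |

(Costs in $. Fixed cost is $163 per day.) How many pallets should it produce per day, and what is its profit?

Profit at each row (π = 21Q − TC): Q=0: -163; Q=1: -185; Q=2: -185; Q=3: -180; Q=4: -177; Q=5: -192; Q=6: -234.
Profit is highest at Q = 0. Equivalently, the lowest AVC in the table is 98/4 ≈ $24.50 at Q = 4, and P = $21 falls below it — price never covers variable cost, so the firm shuts down and loses only its fixed cost.

Q = 0 (shut down); profit = -$163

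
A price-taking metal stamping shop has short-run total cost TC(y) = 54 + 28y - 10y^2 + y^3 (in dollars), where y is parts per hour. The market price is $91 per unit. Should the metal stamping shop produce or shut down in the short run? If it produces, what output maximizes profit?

From TC, MC = TC'(y) = 28 - 20y + 3y^2 and AVC = VC/y = 28 - 10y + y^2.
AVC is minimized where dAVC/dy = -10 + 2y = 0, at y = 5; min AVC = 28 - 10·5 + 5^2 = $3.
P = $91 exceeds min AVC = $3, so the firm stays open.
Solving P = MC: -63 - 20y + 3y^2 = 0 ⇒ y = -7/3 or 9. On the upward-sloping branch, y* = 9.
Check: AVC at y = 9 is $19 ≤ P, so revenue covers variable cost.
Profit = P·y − TC = 91·9 − 225 = $594.

Produce at y = 9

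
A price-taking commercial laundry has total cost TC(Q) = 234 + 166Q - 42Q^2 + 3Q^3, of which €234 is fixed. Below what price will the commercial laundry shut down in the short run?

Short-run supply begins at min AVC. From VC = 166Q - 42Q^2 + 3Q^3, AVC = 166 - 42Q + 3Q^2.
At the minimum of AVC, MC = AVC. MC = 166 - 84Q + 9Q^2; setting MC = AVC gives 6Q^2 - 42Q = 0, so Q = 7. min AVC = 19.
For P < €19 the firm produces nothing.

€19 per unit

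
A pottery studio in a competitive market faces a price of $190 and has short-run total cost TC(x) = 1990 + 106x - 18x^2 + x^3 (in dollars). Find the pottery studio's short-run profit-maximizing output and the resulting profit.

Profit = -$30 at x = 14

AVC = 106 - 18x + x^2 has its minimum $25 at x = 9; price $190 clears that bar, so the firm operates.
MC = 106 - 36x + 3x^2. Setting P = MC and taking the root on the rising branch gives x* = 14.
TR = 190·14 = 2660. TC = 1990 + 700 = 2690. Profit = 2660 − 2690 = -$30.
That loss of $30 beats the $1990 the firm would lose by shutting down; producing recovers $1960 of fixed cost.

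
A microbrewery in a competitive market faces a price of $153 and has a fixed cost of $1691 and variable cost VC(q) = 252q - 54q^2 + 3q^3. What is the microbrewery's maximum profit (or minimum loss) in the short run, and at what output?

Profit = -$239 at q = 11

AVC = 252 - 54q + 3q^2; min AVC = $9 at q = 9. Since P = $153 ≥ min AVC, the firm produces.
MC = 252 - 108q + 9q^2. Setting P = MC and taking the root on the rising branch gives q* = 11.
TR = 153·11 = 1683. TC = 1691 + 231 = 1922. Profit = 1683 − 1922 = -$239.
By producing, the firm covers all variable cost plus $1452 of fixed cost; shutting down would lose the full $1691.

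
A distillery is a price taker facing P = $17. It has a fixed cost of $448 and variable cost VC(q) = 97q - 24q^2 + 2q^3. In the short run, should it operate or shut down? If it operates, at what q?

Shut down

Strip out fixed cost: VC = 97q - 24q^2 + 2q^3. Then AVC = 97 - 24q + 2q^2 and MC = 97 - 48q + 6q^2.
AVC is minimized where dAVC/dq = -24 + 4q = 0, at q = 6; min AVC = 97 - 24·6 + 2·6^2 = $25.
Since P = $17 < min AVC = $25, price fails to cover variable cost at any output.
Shutting down limits the loss to fixed cost, $448.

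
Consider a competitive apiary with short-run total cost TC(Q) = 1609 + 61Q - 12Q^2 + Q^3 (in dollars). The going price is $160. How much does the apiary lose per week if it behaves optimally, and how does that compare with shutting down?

Profit = -$399 at Q = 11

AVC = 61 - 12Q + Q^2; min AVC = $25 at Q = 6. Since P = $160 ≥ min AVC, the firm produces.
With MC = 61 - 24Q + 3Q^2, P = MC on the upward-sloping part at Q* = 11.
TR = 160·11 = 1760. TC = 1609 + 550 = 2159. Profit = 1760 − 2159 = -$399.
That loss of $399 beats the $1609 the firm would lose by shutting down; producing recovers $1210 of fixed cost.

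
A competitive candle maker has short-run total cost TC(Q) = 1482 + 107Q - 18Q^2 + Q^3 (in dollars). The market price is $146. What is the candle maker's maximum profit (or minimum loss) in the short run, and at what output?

AVC = 107 - 18Q + Q^2 has its minimum $26 at Q = 9; price $146 clears that bar, so the firm operates.
MC = 107 - 36Q + 3Q^2. Setting P = MC and taking the root on the rising branch gives Q* = 13.
TR = 146·13 = 1898. TC = 1482 + 546 = 2028. Profit = 1898 − 2028 = -$130.
That loss of $130 beats the $1482 the firm would lose by shutting down; producing recovers $1352 of fixed cost.

Profit = -$130 at Q = 13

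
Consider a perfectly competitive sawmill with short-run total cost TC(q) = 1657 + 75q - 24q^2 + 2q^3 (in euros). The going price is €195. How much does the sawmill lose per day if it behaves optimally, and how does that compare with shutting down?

AVC = 75 - 24q + 2q^2 has its minimum €3 at q = 6; price €195 clears that bar, so the firm operates.
MC = 75 - 48q + 6q^2. Setting P = MC and taking the root on the rising branch gives q* = 10.
TR = 195·10 = 1950. TC = 1657 + 350 = 2007. Profit = 1950 − 2007 = -€57.
Shutting down would mean losing the fixed cost of €1657, so operating at a loss of €57 is better by €1600.

Profit = -€57 at q = 10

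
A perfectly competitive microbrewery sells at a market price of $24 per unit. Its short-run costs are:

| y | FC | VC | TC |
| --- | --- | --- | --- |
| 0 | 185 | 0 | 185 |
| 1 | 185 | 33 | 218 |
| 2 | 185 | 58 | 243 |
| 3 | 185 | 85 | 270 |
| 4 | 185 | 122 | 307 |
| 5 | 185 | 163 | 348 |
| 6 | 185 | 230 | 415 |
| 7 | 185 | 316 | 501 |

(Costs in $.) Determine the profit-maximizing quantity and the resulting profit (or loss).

Tabulate TR − TC: y=0: -185; y=1: -194; y=2: -195; y=3: -198; y=4: -211; y=5: -228; y=6: -271; y=7: -333.
Profit is highest at y = 0. Equivalently, the lowest AVC in the table is 85/3 ≈ $28.33 at y = 3, and P = $24 falls below it — price never covers variable cost, so the firm shuts down and loses only its fixed cost.

y = 0 (shut down); profit = -$185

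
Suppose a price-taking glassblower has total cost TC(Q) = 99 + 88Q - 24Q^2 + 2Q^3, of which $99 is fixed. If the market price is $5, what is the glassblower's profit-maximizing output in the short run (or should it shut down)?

Shut down

From TC, MC = TC'(Q) = 88 - 48Q + 6Q^2 and AVC = VC/Q = 88 - 24Q + 2Q^2.
AVC is minimized where dAVC/dQ = -24 + 4Q = 0, at Q = 6; min AVC = 88 - 24·6 + 2·6^2 = $16.
Since P = $5 < min AVC = $16, price fails to cover variable cost at any output.
Best response: produce nothing and absorb the $99 fixed cost.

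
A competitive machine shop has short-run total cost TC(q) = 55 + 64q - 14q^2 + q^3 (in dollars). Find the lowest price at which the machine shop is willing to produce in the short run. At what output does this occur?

Short-run supply begins at min AVC. From VC = 64q - 14q^2 + q^3, AVC = 64 - 14q + q^2.
At the minimum of AVC, MC = AVC. MC = 64 - 28q + 3q^2; setting MC = AVC gives 2q^2 - 14q = 0, so q = 7. min AVC = 15.
For P < $15 the firm produces nothing.

$15 per unit, at q = 7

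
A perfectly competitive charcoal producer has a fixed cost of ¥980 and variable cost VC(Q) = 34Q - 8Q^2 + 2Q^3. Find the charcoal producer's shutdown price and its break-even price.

Shutdown price = ¥26; break-even price = ¥216

AVC = 34 - 8Q + 2Q^2; minimized at Q = 2, giving min AVC = ¥26. That is the shutdown price.
ATC = 980/Q + 34 - 8Q + 2Q^2. Setting dATC/dQ = −980/Q^2 − 8 + 4Q = 0 gives Q = 7 (since 4·7^3 − 8·7^2 = 980).
min ATC = 980/7 + 34 − 8·7 + 2·7^2 = ¥216. That is the break-even price.
Between these two prices the firm operates at a loss; above ¥216 it earns a profit.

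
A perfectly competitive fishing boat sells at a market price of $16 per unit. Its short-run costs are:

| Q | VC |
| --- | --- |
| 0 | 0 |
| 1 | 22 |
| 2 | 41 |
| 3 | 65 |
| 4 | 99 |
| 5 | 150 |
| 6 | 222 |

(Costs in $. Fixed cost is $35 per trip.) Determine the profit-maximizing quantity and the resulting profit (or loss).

Q = 0 (shut down); profit = -$35

Compute π = P·Q − TC at each output: Q=0: -35; Q=1: -41; Q=2: -44; Q=3: -52; Q=4: -70; Q=5: -105; Q=6: -161.
Profit is highest at Q = 0. Equivalently, the lowest AVC in the table is 41/2 ≈ $20.50 at Q = 2, and P = $16 falls below it — price never covers variable cost, so the firm shuts down and loses only its fixed cost.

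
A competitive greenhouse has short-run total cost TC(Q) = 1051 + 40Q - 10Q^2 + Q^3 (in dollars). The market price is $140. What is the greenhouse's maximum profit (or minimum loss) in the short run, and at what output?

AVC = 40 - 10Q + Q^2; min AVC = $15 at Q = 5. Since P = $140 ≥ min AVC, the firm produces.
MC = 40 - 20Q + 3Q^2. Setting P = MC and taking the root on the rising branch gives Q* = 10.
TR = 140·10 = 1400. TC = 1051 + 400 = 1451. Profit = 1400 − 1451 = -$51.
That loss of $51 beats the $1051 the firm would lose by shutting down; producing recovers $1000 of fixed cost.

Profit = -$51 at Q = 10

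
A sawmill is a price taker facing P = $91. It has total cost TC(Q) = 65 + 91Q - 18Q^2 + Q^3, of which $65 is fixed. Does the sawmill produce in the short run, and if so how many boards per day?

From TC, MC = TC'(Q) = 91 - 36Q + 3Q^2 and AVC = VC/Q = 91 - 18Q + Q^2.
AVC hits its minimum where MC = AVC, at Q = 9, giving min AVC = 91 - 18·9 + 9^2 = $10.
Because $91 ≥ $10, revenue can cover variable cost; the firm operates.
Set P = MC: 91 = 91 - 36Q + 3Q^2 → -36Q + 3Q^2 = 0. The roots are Q = 0 and Q = 12; the profit-maximizing output is on the rising part of MC, so Q* = 12.
Check: AVC at Q = 12 is $19 ≤ P, so revenue covers variable cost.
Profit = P·Q − TC = 91·12 − 293 = $799.

Produce at Q = 12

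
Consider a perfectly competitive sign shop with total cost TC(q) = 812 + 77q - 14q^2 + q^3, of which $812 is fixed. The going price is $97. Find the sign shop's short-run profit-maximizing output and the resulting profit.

AVC = 77 - 14q + q^2 has its minimum $28 at q = 7; price $97 clears that bar, so the firm operates.
MC = 77 - 28q + 3q^2. Setting P = MC and taking the root on the rising branch gives q* = 10.
TR = 97·10 = 970. TC = 812 + 370 = 1182. Profit = 970 − 1182 = -$212.
By producing, the firm covers all variable cost plus $600 of fixed cost; shutting down would lose the full $812.

Profit = -$212 at q = 10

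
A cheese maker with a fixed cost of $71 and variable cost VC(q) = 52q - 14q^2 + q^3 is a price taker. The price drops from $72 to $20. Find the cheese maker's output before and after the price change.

MC = 52 - 28q + 3q^2; the shutdown threshold is min AVC = $3 (at q = 7).
At P = $72 ≥ min AVC, set P = MC on the rising branch: q = 10.
At P = $20 ≥ min AVC, set P = MC: q = 8. The firm stays open but cuts output.

Output falls from 10 to 8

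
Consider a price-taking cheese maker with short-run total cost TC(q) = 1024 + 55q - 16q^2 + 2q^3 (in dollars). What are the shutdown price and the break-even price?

AVC = 55 - 16q + 2q^2; minimized at q = 4, giving min AVC = $23. That is the shutdown price.
ATC = 1024/q + 55 - 16q + 2q^2. Setting dATC/dq = −1024/q^2 − 16 + 4q = 0 gives q = 8 (since 4·8^3 − 16·8^2 = 1024).
min ATC = 1024/8 + 55 − 16·8 + 2·8^2 = $183. That is the break-even price.
For $23 ≤ P < $183 the firm produces at a loss; below $23 it shuts down.

Shutdown price = $23; break-even price = $183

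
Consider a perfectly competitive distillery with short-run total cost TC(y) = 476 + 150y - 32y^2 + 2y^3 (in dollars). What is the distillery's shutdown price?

The firm shuts down when price falls below the minimum of average variable cost. AVC = VC/y = 150 - 32y + 2y^2.
At the minimum of AVC, MC = AVC. MC = 150 - 64y + 6y^2; setting MC = AVC gives 4y^2 - 32y = 0, so y = 8. min AVC = 22.
So the shutdown price is $22.

$22 per unit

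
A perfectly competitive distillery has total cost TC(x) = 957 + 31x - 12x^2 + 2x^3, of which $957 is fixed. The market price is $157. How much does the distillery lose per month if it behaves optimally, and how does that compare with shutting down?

Profit = -$173 at x = 7

AVC = 31 - 12x + 2x^2; min AVC = $13 at x = 3. Since P = $157 ≥ min AVC, the firm produces.
MC = 31 - 24x + 6x^2. Setting P = MC and taking the root on the rising branch gives x* = 7.
TR = 157·7 = 1099. TC = 957 + 315 = 1272. Profit = 1099 − 1272 = -$173.
Shutting down would mean losing the fixed cost of $957, so operating at a loss of $173 is better by $784.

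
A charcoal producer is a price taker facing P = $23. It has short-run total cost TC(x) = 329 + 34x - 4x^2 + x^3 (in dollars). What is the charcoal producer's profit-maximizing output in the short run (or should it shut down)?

Variable cost is VC = 34x - 4x^2 + x^3, so AVC = VC/x = 34 - 4x + x^2 and MC = dTC/dx = 34 - 8x + 3x^2.
AVC hits its minimum where MC = AVC, at x = 2, giving min AVC = 34 - 4·2 + 2^2 = $30.
With P < min AVC ($23 < $30), every unit sold adds to the loss.
Shutting down limits the loss to fixed cost, $329.

Shut down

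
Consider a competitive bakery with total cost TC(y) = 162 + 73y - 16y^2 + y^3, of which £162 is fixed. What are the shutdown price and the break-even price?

Shutdown price = £9; break-even price = £28

AVC = 73 - 16y + y^2; minimized at y = 8, giving min AVC = £9. That is the shutdown price.
ATC = 162/y + 73 - 16y + y^2. Setting dATC/dy = −162/y^2 − 16 + 2y = 0 gives y = 9 (since 2·9^3 − 16·9^2 = 162).
min ATC = 162/9 + 73 − 16·9 + 9^2 = £28. That is the break-even price.
Between these two prices the firm operates at a loss; above £28 it earns a profit.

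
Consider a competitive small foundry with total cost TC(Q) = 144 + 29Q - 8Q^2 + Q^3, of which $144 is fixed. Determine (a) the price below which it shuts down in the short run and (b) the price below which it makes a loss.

Shutdown price = min AVC. AVC = 29 - 8Q + Q^2, with vertex at Q = 4 and minimum $13.
ATC = 144/Q + 29 - 8Q + Q^2. Setting dATC/dQ = −144/Q^2 − 8 + 2Q = 0 gives Q = 6 (since 2·6^3 − 8·6^2 = 144).
min ATC = 144/6 + 29 − 8·6 + 6^2 = $41. That is the break-even price.
For $13 ≤ P < $41 the firm produces at a loss; below $13 it shuts down.

Shutdown price = $13; break-even price = $41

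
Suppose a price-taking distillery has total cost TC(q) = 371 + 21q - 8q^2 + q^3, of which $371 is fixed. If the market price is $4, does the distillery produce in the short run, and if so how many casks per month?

Variable cost is VC = 21q - 8q^2 + q^3, so AVC = VC/q = 21 - 8q + q^2 and MC = dTC/dq = 21 - 16q + 3q^2.
The AVC parabola has its vertex at q = 8/2 = 4, where AVC = 21 - 8·4 + 4^2 = $5.
Since P = $4 < min AVC = $5, price fails to cover variable cost at any output.
The firm minimizes its loss by shutting down and losing only its fixed cost of $371.

Shut down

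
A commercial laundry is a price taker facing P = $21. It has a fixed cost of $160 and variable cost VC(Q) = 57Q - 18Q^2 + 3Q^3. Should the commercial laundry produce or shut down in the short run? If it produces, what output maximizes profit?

Shut down

From TC, MC = TC'(Q) = 57 - 36Q + 9Q^2 and AVC = VC/Q = 57 - 18Q + 3Q^2.
AVC hits its minimum where MC = AVC, at Q = 3, giving min AVC = 57 - 18·3 + 3·3^2 = $30.
P = $21 lies below min AVC = $30; no output level covers variable cost.
Shutting down limits the loss to fixed cost, $160.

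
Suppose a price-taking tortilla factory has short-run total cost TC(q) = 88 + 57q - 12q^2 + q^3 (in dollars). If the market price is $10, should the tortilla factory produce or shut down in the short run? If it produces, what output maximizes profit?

Shut down

Variable cost is VC = 57q - 12q^2 + q^3, so AVC = VC/q = 57 - 12q + q^2 and MC = dTC/dq = 57 - 24q + 3q^2.
AVC is minimized where dAVC/dq = -12 + 2q = 0, at q = 6; min AVC = 57 - 12·6 + 6^2 = $21.
Since P = $10 < min AVC = $21, price fails to cover variable cost at any output.
Shutting down limits the loss to fixed cost, $88.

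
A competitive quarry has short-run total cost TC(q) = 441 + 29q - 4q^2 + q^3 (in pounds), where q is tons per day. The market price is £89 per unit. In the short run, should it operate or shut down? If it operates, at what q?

Produce at q = 6

Variable cost is VC = 29q - 4q^2 + q^3, so AVC = VC/q = 29 - 4q + q^2 and MC = dTC/dq = 29 - 8q + 3q^2.
AVC is minimized where dAVC/dq = -4 + 2q = 0, at q = 2; min AVC = 29 - 4·2 + 2^2 = £25.
Since P = £89 ≥ min AVC = £25, price covers variable cost and the firm should produce.
P = MC gives -60 - 8q + 3q^2 = 0, with roots -10/3 and 6. Take the larger (rising MC): q* = 6.
Check: AVC at q = 6 is £41 ≤ P, so revenue covers variable cost.
Profit = P·q − TC = 89·6 − 687 = -£153, a loss, but smaller than the £441 fixed cost the firm would lose by shutting down.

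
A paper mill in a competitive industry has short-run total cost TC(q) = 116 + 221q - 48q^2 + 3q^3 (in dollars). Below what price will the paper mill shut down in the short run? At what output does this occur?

Short-run supply begins at min AVC. From VC = 221q - 48q^2 + 3q^3, AVC = 221 - 48q + 3q^2.
At the minimum of AVC, MC = AVC. MC = 221 - 96q + 9q^2; setting MC = AVC gives 6q^2 - 48q = 0, so q = 8. min AVC = 29.
So the shutdown price is $29.

$29 per unit, at q = 8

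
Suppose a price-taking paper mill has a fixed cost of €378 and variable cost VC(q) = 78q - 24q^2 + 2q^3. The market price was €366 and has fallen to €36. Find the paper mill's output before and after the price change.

Output falls from 12 to 7

MC = 78 - 48q + 6q^2; the shutdown threshold is min AVC = €6 (at q = 6).
With P = €366 above the shutdown price, P = MC gives q = 12.
At P = €36 ≥ min AVC, set P = MC: q = 7. The firm stays open but cuts output.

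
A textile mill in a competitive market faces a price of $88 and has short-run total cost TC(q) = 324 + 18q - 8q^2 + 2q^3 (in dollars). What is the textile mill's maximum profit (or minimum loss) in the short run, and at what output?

AVC = 18 - 8q + 2q^2; min AVC = $10 at q = 2. Since P = $88 ≥ min AVC, the firm produces.
MC = 18 - 16q + 6q^2. Setting P = MC and taking the root on the rising branch gives q* = 5.
TR = 88·5 = 440. TC = 324 + 140 = 464. Profit = 440 − 464 = -$24.
By producing, the firm covers all variable cost plus $300 of fixed cost; shutting down would lose the full $324.

Profit = -$24 at q = 5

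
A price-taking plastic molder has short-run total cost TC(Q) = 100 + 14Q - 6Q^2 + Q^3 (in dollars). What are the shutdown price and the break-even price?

Shutdown price = min AVC. AVC = 14 - 6Q + Q^2, with vertex at Q = 3 and minimum $5.
ATC = 100/Q + 14 - 6Q + Q^2. Setting dATC/dQ = −100/Q^2 − 6 + 2Q = 0 gives Q = 5 (since 2·5^3 − 6·5^2 = 100).
min ATC = 100/5 + 14 − 6·5 + 5^2 = $29. That is the break-even price.
For $5 ≤ P < $29 the firm produces at a loss; below $5 it shuts down.

Shutdown price = $5; break-even price = $29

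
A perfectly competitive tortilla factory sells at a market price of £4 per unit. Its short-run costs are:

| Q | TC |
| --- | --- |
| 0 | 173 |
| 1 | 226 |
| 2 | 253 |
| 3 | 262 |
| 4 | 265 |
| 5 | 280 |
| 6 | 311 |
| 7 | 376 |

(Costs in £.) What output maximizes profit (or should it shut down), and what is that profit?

Q = 0 (shut down); profit = -£173

Profit at each row (π = 4Q − TC): Q=0: -173; Q=1: -222; Q=2: -245; Q=3: -250; Q=4: -249; Q=5: -260; Q=6: -287; Q=7: -348.
Profit is highest at Q = 0. Equivalently, the lowest AVC in the table is 107/5 ≈ £21.40 at Q = 5, and P = £4 falls below it — price never covers variable cost, so the firm shuts down and loses only its fixed cost.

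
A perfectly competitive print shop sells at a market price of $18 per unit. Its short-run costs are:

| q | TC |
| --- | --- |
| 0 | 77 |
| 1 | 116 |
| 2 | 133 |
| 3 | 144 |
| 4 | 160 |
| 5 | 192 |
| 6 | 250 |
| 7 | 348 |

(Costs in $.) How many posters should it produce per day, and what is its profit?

q = 0 (shut down); profit = -$77

Compute π = P·q − TC at each output: q=0: -77; q=1: -98; q=2: -97; q=3: -90; q=4: -88; q=5: -102; q=6: -142; q=7: -222.
Profit is highest at q = 0. Equivalently, the lowest AVC in the table is 83/4 ≈ $20.75 at q = 4, and P = $18 falls below it — price never covers variable cost, so the firm shuts down and loses only its fixed cost.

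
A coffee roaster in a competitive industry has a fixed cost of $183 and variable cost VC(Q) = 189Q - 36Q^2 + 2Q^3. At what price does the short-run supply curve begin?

$27 per unit

The shutdown price is the minimum of AVC. VC = 189Q - 36Q^2 + 2Q^3, so AVC = 189 - 36Q + 2Q^2.
dAVC/dQ = -36 + 4Q = 0 gives Q = 9. min AVC = 189 - 36·9 + 2·9^2 = 27.
The firm shuts down for any P below $27.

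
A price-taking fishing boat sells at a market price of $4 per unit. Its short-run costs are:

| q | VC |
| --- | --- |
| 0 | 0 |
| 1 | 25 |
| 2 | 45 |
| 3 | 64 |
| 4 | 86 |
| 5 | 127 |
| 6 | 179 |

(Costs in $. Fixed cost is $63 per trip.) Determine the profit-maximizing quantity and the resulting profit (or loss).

q = 0 (shut down); profit = -$63

Tabulate TR − TC: q=0: -63; q=1: -84; q=2: -100; q=3: -115; q=4: -133; q=5: -170; q=6: -218.
Profit is highest at q = 0. Equivalently, the lowest AVC in the table is 64/3 ≈ $21.33 at q = 3, and P = $4 falls below it — price never covers variable cost, so the firm shuts down and loses only its fixed cost.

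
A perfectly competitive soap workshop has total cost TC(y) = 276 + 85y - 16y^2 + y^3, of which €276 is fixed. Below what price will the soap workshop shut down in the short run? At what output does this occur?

€21 per unit, at y = 8

The firm shuts down when price falls below the minimum of average variable cost. AVC = VC/y = 85 - 16y + y^2.
dAVC/dy = -16 + 2y = 0 gives y = 8. min AVC = 85 - 16·8 + 8^2 = 21.
The firm shuts down for any P below €21.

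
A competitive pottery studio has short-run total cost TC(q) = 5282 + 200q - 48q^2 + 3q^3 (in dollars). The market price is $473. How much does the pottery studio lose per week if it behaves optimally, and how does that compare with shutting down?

Profit = -$212 at q = 13

AVC = 200 - 48q + 3q^2 has its minimum $8 at q = 8; price $473 clears that bar, so the firm operates.
MC = 200 - 96q + 9q^2. Setting P = MC and taking the root on the rising branch gives q* = 13.
TR = 473·13 = 6149. TC = 5282 + 1079 = 6361. Profit = 6149 − 6361 = -$212.
Shutting down would mean losing the fixed cost of $5282, so operating at a loss of $212 is better by $5070.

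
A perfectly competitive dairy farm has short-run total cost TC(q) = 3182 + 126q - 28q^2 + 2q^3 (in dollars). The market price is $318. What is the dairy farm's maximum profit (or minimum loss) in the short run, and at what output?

AVC = 126 - 28q + 2q^2 has its minimum $28 at q = 7; price $318 clears that bar, so the firm operates.
MC = 126 - 56q + 6q^2. Setting P = MC and taking the root on the rising branch gives q* = 12.
TR = 318·12 = 3816. TC = 3182 + 936 = 4118. Profit = 3816 − 4118 = -$302.
By producing, the firm covers all variable cost plus $2880 of fixed cost; shutting down would lose the full $3182.

Profit = -$302 at q = 12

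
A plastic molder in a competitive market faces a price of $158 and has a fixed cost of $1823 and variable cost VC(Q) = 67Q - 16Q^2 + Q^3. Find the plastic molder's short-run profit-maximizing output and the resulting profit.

AVC = 67 - 16Q + Q^2 has its minimum $3 at Q = 8; price $158 clears that bar, so the firm operates.
With MC = 67 - 32Q + 3Q^2, P = MC on the upward-sloping part at Q* = 13.
TR = 158·13 = 2054. TC = 1823 + 364 = 2187. Profit = 2054 − 2187 = -$133.
Shutting down would mean losing the fixed cost of $1823, so operating at a loss of $133 is better by $1690.

Profit = -$133 at Q = 13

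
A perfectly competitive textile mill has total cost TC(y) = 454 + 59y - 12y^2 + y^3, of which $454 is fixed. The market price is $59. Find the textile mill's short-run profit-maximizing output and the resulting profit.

AVC = 59 - 12y + y^2 has its minimum $23 at y = 6; price $59 clears that bar, so the firm operates.
MC = 59 - 24y + 3y^2. Setting P = MC and taking the root on the rising branch gives y* = 8.
TR = 59·8 = 472. TC = 454 + 216 = 670. Profit = 472 − 670 = -$198.
That loss of $198 beats the $454 the firm would lose by shutting down; producing recovers $256 of fixed cost.

Profit = -$198 at y = 8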